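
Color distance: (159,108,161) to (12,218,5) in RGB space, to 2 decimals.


d = √[(R₁-R₂)² + (G₁-G₂)² + (B₁-B₂)²]
d = √[(159-12)² + (108-218)² + (161-5)²]
d = √[21609 + 12100 + 24336]
d = √58045
d ≈ 240.93


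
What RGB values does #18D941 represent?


18 → 24 (R)
D9 → 217 (G)
41 → 65 (B)
= RGB(24, 217, 65)


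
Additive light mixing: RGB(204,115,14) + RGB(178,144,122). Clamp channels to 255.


Additive: each channel = min(255, C₁+C₂)
R: 204+178 = 382 → 255
G: 115+144 = 259 → 255
B: 14+122 = 136 → 136
= RGB(255, 255, 136)


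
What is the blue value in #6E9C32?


Color: #6E9C32
R = 6E = 110
G = 9C = 156
B = 32 = 50
Blue = 50


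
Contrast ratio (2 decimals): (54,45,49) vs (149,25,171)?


Linearize each sRGB channel c=v/255: c/12.92 if c ≤ 0.04045 else ((c+0.055)/1.055)^2.4
L = 0.2126×R_lin + 0.7152×G_lin + 0.0722×B_lin
Color 1 (54,45,49):
  R=54: 54/255≈0.2118 > 0.04045 → ((0.2118+0.055)/1.055)^2.4 ≈ 0.03689
  G=45: 45/255≈0.1765 > 0.04045 → ((0.1765+0.055)/1.055)^2.4 ≈ 0.02624
  B=49: 49/255≈0.1922 > 0.04045 → ((0.1922+0.055)/1.055)^2.4 ≈ 0.03071
  L1 = 0.2126×0.03689 + 0.7152×0.02624 + 0.0722×0.03071 ≈ 0.02883
Color 2 (149,25,171):
  R=149: 149/255≈0.5843 > 0.04045 → ((0.5843+0.055)/1.055)^2.4 ≈ 0.30054
  G=25: 25/255≈0.0980 > 0.04045 → ((0.0980+0.055)/1.055)^2.4 ≈ 0.00972
  B=171: 171/255≈0.6706 > 0.04045 → ((0.6706+0.055)/1.055)^2.4 ≈ 0.40724
  L2 = 0.2126×0.30054 + 0.7152×0.00972 + 0.0722×0.40724 ≈ 0.10025
Lighter = 0.10025, Darker = 0.02883
Ratio = (L_lighter + 0.05) / (L_darker + 0.05)
Ratio = (0.10025 + 0.05) / (0.02883 + 0.05) = 0.15025 / 0.07883 ≈ 1.9061
Ratio ≈ 1.91:1


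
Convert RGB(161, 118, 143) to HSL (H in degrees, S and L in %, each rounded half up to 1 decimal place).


Normalize: R'=161/255≈0.6314, G'=118/255≈0.4627, B'=143/255≈0.5608
Max=161/255, Min=118/255, Δ=Max-Min=43/255
L = (Max+Min)/2 = (161+118)/510 = 279/510 = 0.54705… → L = 54.7%
L > 0.5 → S = Δ/(2-Max-Min) = 43/(510-161-118) = 43/231 = 0.18614… → S = 18.6%
(the 1/255 factors cancel in S and H, so raw channel differences can be used)
Max is R' → H = 60 × (((G-B)/Δ) mod 6) = 60 × (((118-143)/43) mod 6)
  (-25)/43 = -0.5813…; negative, so add 6 → 5.4186…
  H = 60 × 5.4186… = 325.116…° → H = 325.1°
= HSL(325.1°, 18.6%, 54.7%)


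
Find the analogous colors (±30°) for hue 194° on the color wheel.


Base hue: 194°
Left analog: (194 - 30) mod 360 = 164°
Right analog: (194 + 30) mod 360 = 224°
Analogous hues = 164° and 224°


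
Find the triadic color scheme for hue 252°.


Triadic: equally spaced at 120° intervals
H1 = 252°
H2 = (252 + 120) mod 360 = 12°
H3 = (252 + 240) mod 360 = 132°
Triadic = 252°, 12°, 132°


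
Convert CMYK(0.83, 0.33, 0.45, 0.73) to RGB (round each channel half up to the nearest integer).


R = 255 × (1-C) × (1-K) = 255 × 0.17 × 0.27 = 11.7045 → 12
G = 255 × (1-M) × (1-K) = 255 × 0.67 × 0.27 = 46.1295 → 46
B = 255 × (1-Y) × (1-K) = 255 × 0.55 × 0.27 = 37.8675 → 38
= RGB(12, 46, 38)


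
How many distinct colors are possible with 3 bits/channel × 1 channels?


Total bits = 3 bits/channel × 1 channels = 3 bits
Distinct colors = 2^3
= 8 colors


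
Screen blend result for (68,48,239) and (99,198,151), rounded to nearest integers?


Screen: C = 255 - (255-A)×(255-B)/255, rounded to nearest integer
R: 255 - (255-68)×(255-99)/255 = 255 - 29172/255 ≈ 255 - 114.400 = 140.600 → 141
G: 255 - (255-48)×(255-198)/255 = 255 - 11799/255 ≈ 255 - 46.271 = 208.729 → 209
B: 255 - (255-239)×(255-151)/255 = 255 - 1664/255 ≈ 255 - 6.525 = 248.475 → 248
= RGB(141, 209, 248)


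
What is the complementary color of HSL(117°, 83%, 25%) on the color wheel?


Complement = opposite side of color wheel = hue + 180°
H' = (117 + 180) mod 360 = 297°
S and L unchanged.
= HSL(297°, 83%, 25%)


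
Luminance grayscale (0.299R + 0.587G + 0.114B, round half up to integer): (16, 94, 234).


Gray = 0.299×R + 0.587×G + 0.114×B
Gray = 0.299×16 + 0.587×94 + 0.114×234
Gray = 4.784 + 55.178 + 26.676
Gray = 86.638 → round half up → 87
Gray = 87


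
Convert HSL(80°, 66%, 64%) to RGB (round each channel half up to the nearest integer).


H=80°, S=0.66, L=0.64
C = (1-|2L-1|)×S = (1-|0.28|)×0.66 = 0.4752
H' = H/60 = 80/60 ≈ 1.3333; X = C×(1-|H' mod 2 - 1|) = 0.3168
m = L - C/2 = 0.64 - 0.2376 = 0.4024
Sector ⌊H'⌋ = 1 → (R',G',B') = (0.3168, 0.4752, 0.0)
RGB = ((R'+m)×255, (G'+m)×255, (B'+m)×255) = (183.396, 223.788, 102.612)
Round half up → RGB(183, 224, 103)


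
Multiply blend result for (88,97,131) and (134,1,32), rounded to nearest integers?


Multiply: C = A×B/255, rounded to nearest integer
R: 88×134/255 = 11792/255 ≈ 46.243 → 46
G: 97×1/255 = 97/255 ≈ 0.380 → 0
B: 131×32/255 = 4192/255 ≈ 16.439 → 16
= RGB(46, 0, 16)


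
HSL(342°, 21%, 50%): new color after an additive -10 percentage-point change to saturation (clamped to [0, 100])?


Original S = 21%
Adjustment = -10 percentage points
New S = 21 + (-10) = 11
Clamp to [0, 100] → 11
= HSL(342°, 11%, 50%)


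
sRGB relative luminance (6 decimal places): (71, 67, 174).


Linearize each channel (sRGB transfer function): c = v/255; c_lin = c/12.92 if c ≤ 0.04045, else ((c+0.055)/1.055)^2.4
  R: 71/255 ≈ 0.278431 > 0.04045 → ((0.278431+0.055)/1.055)^2.4 ≈ 0.063010
  G: 67/255 ≈ 0.262745 > 0.04045 → ((0.262745+0.055)/1.055)^2.4 ≈ 0.056128
  B: 174/255 ≈ 0.682353 > 0.04045 → ((0.682353+0.055)/1.055)^2.4 ≈ 0.423268
R_lin = 0.063010, G_lin = 0.056128, B_lin = 0.423268
L = 0.2126×R + 0.7152×G + 0.0722×B
L = 0.2126×0.063010 + 0.7152×0.056128 + 0.0722×0.423268
L ≈ 0.084099


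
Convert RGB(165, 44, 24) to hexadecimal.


R = 165 → A5 (hex)
G = 44 → 2C (hex)
B = 24 → 18 (hex)
Hex = #A52C18


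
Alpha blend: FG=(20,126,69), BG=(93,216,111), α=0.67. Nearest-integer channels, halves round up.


C = α×F + (1-α)×B, with 1-α = 0.33
R: 0.67×20 + 0.33×93 = 13.40 + 30.69 = 44.09 → 44
G: 0.67×126 + 0.33×216 = 84.42 + 71.28 = 155.70 → 156
B: 0.67×69 + 0.33×111 = 46.23 + 36.63 = 82.86 → 83
= RGB(44, 156, 83)


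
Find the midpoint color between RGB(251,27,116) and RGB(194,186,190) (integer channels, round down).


Midpoint: each channel = ⌊(C₁+C₂)/2⌋
R: ⌊(251+194)/2⌋ = 222
G: ⌊(27+186)/2⌋ = 106
B: ⌊(116+190)/2⌋ = 153
= RGB(222, 106, 153)


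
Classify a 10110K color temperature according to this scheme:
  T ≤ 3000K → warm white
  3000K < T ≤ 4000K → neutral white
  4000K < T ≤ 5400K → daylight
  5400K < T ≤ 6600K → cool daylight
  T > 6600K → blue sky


Temperature: 10110K
10110K > 6600K → blue sky
Classification: blue sky


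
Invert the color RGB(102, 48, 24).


Invert: (255-R, 255-G, 255-B)
R: 255-102 = 153
G: 255-48 = 207
B: 255-24 = 231
= RGB(153, 207, 231)


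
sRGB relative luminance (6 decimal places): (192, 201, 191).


Linearize each channel (sRGB transfer function): c = v/255; c_lin = c/12.92 if c ≤ 0.04045, else ((c+0.055)/1.055)^2.4
  R: 192/255 ≈ 0.752941 > 0.04045 → ((0.752941+0.055)/1.055)^2.4 ≈ 0.527115
  G: 201/255 ≈ 0.788235 > 0.04045 → ((0.788235+0.055)/1.055)^2.4 ≈ 0.584078
  B: 191/255 ≈ 0.749020 > 0.04045 → ((0.749020+0.055)/1.055)^2.4 ≈ 0.520996
R_lin = 0.527115, G_lin = 0.584078, B_lin = 0.520996
L = 0.2126×R + 0.7152×G + 0.0722×B
L = 0.2126×0.527115 + 0.7152×0.584078 + 0.0722×0.520996
L ≈ 0.567413


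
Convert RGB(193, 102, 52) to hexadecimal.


R = 193 → C1 (hex)
G = 102 → 66 (hex)
B = 52 → 34 (hex)
Hex = #C16634


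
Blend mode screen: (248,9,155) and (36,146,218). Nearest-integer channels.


Screen: C = 255 - (255-A)×(255-B)/255, rounded to nearest integer
R: 255 - (255-248)×(255-36)/255 = 255 - 1533/255 ≈ 255 - 6.012 = 248.988 → 249
G: 255 - (255-9)×(255-146)/255 = 255 - 26814/255 ≈ 255 - 105.153 = 149.847 → 150
B: 255 - (255-155)×(255-218)/255 = 255 - 3700/255 ≈ 255 - 14.510 = 240.490 → 240
= RGB(249, 150, 240)


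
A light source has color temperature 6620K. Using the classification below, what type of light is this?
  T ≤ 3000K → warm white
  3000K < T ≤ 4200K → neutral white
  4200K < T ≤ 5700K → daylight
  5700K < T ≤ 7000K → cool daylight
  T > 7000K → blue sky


Temperature: 6620K
5700K < 6620K ≤ 7000K → cool daylight
Classification: cool daylight


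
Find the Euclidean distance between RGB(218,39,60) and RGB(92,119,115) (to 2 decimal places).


d = √[(R₁-R₂)² + (G₁-G₂)² + (B₁-B₂)²]
d = √[(218-92)² + (39-119)² + (60-115)²]
d = √[15876 + 6400 + 3025]
d = √25301
d ≈ 159.06


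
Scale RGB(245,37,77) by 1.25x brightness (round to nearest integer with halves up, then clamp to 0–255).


Multiply each channel by 1.25, round half up, clamp to [0, 255]
R: 245×1.25 = 306.25 → round → 306 → clamp → 255
G: 37×1.25 = 46.25 → round → 46
B: 77×1.25 = 96.25 → round → 96
= RGB(255, 46, 96)


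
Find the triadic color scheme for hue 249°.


Triadic: equally spaced at 120° intervals
H1 = 249°
H2 = (249 + 120) mod 360 = 9°
H3 = (249 + 240) mod 360 = 129°
Triadic = 249°, 9°, 129°


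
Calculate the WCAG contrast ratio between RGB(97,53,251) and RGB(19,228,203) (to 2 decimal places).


Linearize each sRGB channel c=v/255: c/12.92 if c ≤ 0.04045 else ((c+0.055)/1.055)^2.4
L = 0.2126×R_lin + 0.7152×G_lin + 0.0722×B_lin
Color 1 (97,53,251):
  R=97: 97/255≈0.3804 > 0.04045 → ((0.3804+0.055)/1.055)^2.4 ≈ 0.11954
  G=53: 53/255≈0.2078 > 0.04045 → ((0.2078+0.055)/1.055)^2.4 ≈ 0.03560
  B=251: 251/255≈0.9843 > 0.04045 → ((0.9843+0.055)/1.055)^2.4 ≈ 0.96469
  L1 = 0.2126×0.11954 + 0.7152×0.03560 + 0.0722×0.96469 ≈ 0.12053
Color 2 (19,228,203):
  R=19: 19/255≈0.0745 > 0.04045 → ((0.0745+0.055)/1.055)^2.4 ≈ 0.00651
  G=228: 228/255≈0.8941 > 0.04045 → ((0.8941+0.055)/1.055)^2.4 ≈ 0.77582
  B=203: 203/255≈0.7961 > 0.04045 → ((0.7961+0.055)/1.055)^2.4 ≈ 0.59720
  L2 = 0.2126×0.00651 + 0.7152×0.77582 + 0.0722×0.59720 ≈ 0.59937
Lighter = 0.59937, Darker = 0.12053
Ratio = (L_lighter + 0.05) / (L_darker + 0.05)
Ratio = (0.59937 + 0.05) / (0.12053 + 0.05) = 0.64937 / 0.17053 ≈ 3.8080
Ratio ≈ 3.81:1


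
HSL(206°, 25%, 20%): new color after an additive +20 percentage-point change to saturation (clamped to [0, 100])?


Original S = 25%
Adjustment = +20 percentage points
New S = 25 + (20) = 45
Clamp to [0, 100] → 45
= HSL(206°, 45%, 20%)


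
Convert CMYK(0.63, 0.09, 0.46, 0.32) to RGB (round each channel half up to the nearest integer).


R = 255 × (1-C) × (1-K) = 255 × 0.37 × 0.68 = 64.158 → 64
G = 255 × (1-M) × (1-K) = 255 × 0.91 × 0.68 = 157.794 → 158
B = 255 × (1-Y) × (1-K) = 255 × 0.54 × 0.68 = 93.636 → 94
= RGB(64, 158, 94)


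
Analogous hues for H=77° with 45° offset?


Base hue: 77°
Left analog: (77 - 45) mod 360 = 32°
Right analog: (77 + 45) mod 360 = 122°
Analogous hues = 32° and 122°


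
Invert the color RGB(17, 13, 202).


Invert: (255-R, 255-G, 255-B)
R: 255-17 = 238
G: 255-13 = 242
B: 255-202 = 53
= RGB(238, 242, 53)


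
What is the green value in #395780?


Color: #395780
R = 39 = 57
G = 57 = 87
B = 80 = 128
Green = 87


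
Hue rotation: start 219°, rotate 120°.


New hue = (H + rotation) mod 360
New hue = (219 + 120) mod 360
= 339 mod 360
= 339°


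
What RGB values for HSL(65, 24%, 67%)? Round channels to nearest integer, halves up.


H=65°, S=0.24, L=0.67
C = (1-|2L-1|)×S = (1-|0.34|)×0.24 = 0.1584
H' = H/60 = 65/60 ≈ 1.0833; X = C×(1-|H' mod 2 - 1|) = 0.1452
m = L - C/2 = 0.67 - 0.0792 = 0.5908
Sector ⌊H'⌋ = 1 → (R',G',B') = (0.1452, 0.1584, 0.0)
RGB = ((R'+m)×255, (G'+m)×255, (B'+m)×255) = (187.68, 191.046, 150.654)
Round half up → RGB(188, 191, 151)


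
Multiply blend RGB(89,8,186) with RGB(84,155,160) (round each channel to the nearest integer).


Multiply: C = A×B/255, rounded to nearest integer
R: 89×84/255 = 7476/255 ≈ 29.318 → 29
G: 8×155/255 = 1240/255 ≈ 4.863 → 5
B: 186×160/255 = 29760/255 ≈ 116.706 → 117
= RGB(29, 5, 117)


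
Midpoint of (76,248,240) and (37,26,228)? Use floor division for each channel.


Midpoint: each channel = ⌊(C₁+C₂)/2⌋
R: ⌊(76+37)/2⌋ = 56
G: ⌊(248+26)/2⌋ = 137
B: ⌊(240+228)/2⌋ = 234
= RGB(56, 137, 234)


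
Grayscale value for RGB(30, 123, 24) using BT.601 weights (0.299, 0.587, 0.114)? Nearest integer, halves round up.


Gray = 0.299×R + 0.587×G + 0.114×B
Gray = 0.299×30 + 0.587×123 + 0.114×24
Gray = 8.970 + 72.201 + 2.736
Gray = 83.907 → round half up → 84
Gray = 84


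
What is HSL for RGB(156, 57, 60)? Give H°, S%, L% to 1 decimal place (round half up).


Normalize: R'=156/255≈0.6118, G'=57/255≈0.2235, B'=60/255≈0.2353
Max=156/255, Min=57/255, Δ=Max-Min=99/255
L = (Max+Min)/2 = (156+57)/510 = 213/510 = 0.41764… → L = 41.8%
L ≤ 0.5 → S = Δ/(Max+Min) = 99/(156+57) = 99/213 = 0.46478… → S = 46.5%
(the 1/255 factors cancel in S and H, so raw channel differences can be used)
Max is R' → H = 60 × (((G-B)/Δ) mod 6) = 60 × (((57-60)/99) mod 6)
  (-3)/99 = -0.0303…; negative, so add 6 → 5.9696…
  H = 60 × 5.9696… = 358.181…° → H = 358.2°
= HSL(358.2°, 46.5%, 41.8%)


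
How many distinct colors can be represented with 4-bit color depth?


Colors = 2^bits = 2^4
= 16 colors


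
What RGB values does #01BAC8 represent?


01 → 1 (R)
BA → 186 (G)
C8 → 200 (B)
= RGB(1, 186, 200)


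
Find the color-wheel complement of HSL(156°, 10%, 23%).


Complement = opposite side of color wheel = hue + 180°
H' = (156 + 180) mod 360 = 336°
S and L unchanged.
= HSL(336°, 10%, 23%)


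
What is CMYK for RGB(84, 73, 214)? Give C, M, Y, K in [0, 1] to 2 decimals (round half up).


R'=84/255≈0.3294, G'=73/255≈0.2863, B'=214/255≈0.8392
K = 1 - max(R',G',B') = 1 - 214/255 = 41/255 = 0.16078… → 0.16
(1-R'-K)/(1-K) simplifies to (max-R)/max with max = 214:
C = (214-84)/214 = 130/214 = 0.60747… → 0.61
M = (214-73)/214 = 141/214 = 0.65887… → 0.66
Y = (214-214)/214 = 0/214 = 0 → 0.00
= CMYK(0.61, 0.66, 0.00, 0.16)


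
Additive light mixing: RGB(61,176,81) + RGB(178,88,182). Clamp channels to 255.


Additive: each channel = min(255, C₁+C₂)
R: 61+178 = 239 → 239
G: 176+88 = 264 → 255
B: 81+182 = 263 → 255
= RGB(239, 255, 255)


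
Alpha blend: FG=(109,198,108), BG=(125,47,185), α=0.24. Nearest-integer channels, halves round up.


C = α×F + (1-α)×B, with 1-α = 0.76
R: 0.24×109 + 0.76×125 = 26.16 + 95.00 = 121.16 → 121
G: 0.24×198 + 0.76×47 = 47.52 + 35.72 = 83.24 → 83
B: 0.24×108 + 0.76×185 = 25.92 + 140.60 = 166.52 → 167
= RGB(121, 83, 167)


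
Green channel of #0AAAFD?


Color: #0AAAFD
R = 0A = 10
G = AA = 170
B = FD = 253
Green = 170


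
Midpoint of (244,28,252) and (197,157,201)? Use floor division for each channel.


Midpoint: each channel = ⌊(C₁+C₂)/2⌋
R: ⌊(244+197)/2⌋ = 220
G: ⌊(28+157)/2⌋ = 92
B: ⌊(252+201)/2⌋ = 226
= RGB(220, 92, 226)


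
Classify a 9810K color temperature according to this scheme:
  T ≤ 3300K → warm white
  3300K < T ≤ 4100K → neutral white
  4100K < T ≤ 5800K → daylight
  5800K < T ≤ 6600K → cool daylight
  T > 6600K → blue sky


Temperature: 9810K
9810K > 6600K → blue sky
Classification: blue sky


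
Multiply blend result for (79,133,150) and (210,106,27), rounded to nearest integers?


Multiply: C = A×B/255, rounded to nearest integer
R: 79×210/255 = 16590/255 ≈ 65.059 → 65
G: 133×106/255 = 14098/255 ≈ 55.286 → 55
B: 150×27/255 = 4050/255 ≈ 15.882 → 16
= RGB(65, 55, 16)


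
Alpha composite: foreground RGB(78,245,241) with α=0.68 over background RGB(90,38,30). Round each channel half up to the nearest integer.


C = α×F + (1-α)×B, with 1-α = 0.32
R: 0.68×78 + 0.32×90 = 53.04 + 28.80 = 81.84 → 82
G: 0.68×245 + 0.32×38 = 166.60 + 12.16 = 178.76 → 179
B: 0.68×241 + 0.32×30 = 163.88 + 9.60 = 173.48 → 173
= RGB(82, 179, 173)


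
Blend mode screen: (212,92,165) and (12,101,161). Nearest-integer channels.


Screen: C = 255 - (255-A)×(255-B)/255, rounded to nearest integer
R: 255 - (255-212)×(255-12)/255 = 255 - 10449/255 ≈ 255 - 40.976 = 214.024 → 214
G: 255 - (255-92)×(255-101)/255 = 255 - 25102/255 ≈ 255 - 98.439 = 156.561 → 157
B: 255 - (255-165)×(255-161)/255 = 255 - 8460/255 ≈ 255 - 33.176 = 221.824 → 222
= RGB(214, 157, 222)


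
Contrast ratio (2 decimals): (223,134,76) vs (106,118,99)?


Linearize each sRGB channel c=v/255: c/12.92 if c ≤ 0.04045 else ((c+0.055)/1.055)^2.4
L = 0.2126×R_lin + 0.7152×G_lin + 0.0722×B_lin
Color 1 (223,134,76):
  R=223: 223/255≈0.8745 > 0.04045 → ((0.8745+0.055)/1.055)^2.4 ≈ 0.73791
  G=134: 134/255≈0.5255 > 0.04045 → ((0.5255+0.055)/1.055)^2.4 ≈ 0.23840
  B=76: 76/255≈0.2980 > 0.04045 → ((0.2980+0.055)/1.055)^2.4 ≈ 0.07227
  L1 = 0.2126×0.73791 + 0.7152×0.23840 + 0.0722×0.07227 ≈ 0.33260
Color 2 (106,118,99):
  R=106: 106/255≈0.4157 > 0.04045 → ((0.4157+0.055)/1.055)^2.4 ≈ 0.14413
  G=118: 118/255≈0.4627 > 0.04045 → ((0.4627+0.055)/1.055)^2.4 ≈ 0.18116
  B=99: 99/255≈0.3882 > 0.04045 → ((0.3882+0.055)/1.055)^2.4 ≈ 0.12477
  L2 = 0.2126×0.14413 + 0.7152×0.18116 + 0.0722×0.12477 ≈ 0.16922
Lighter = 0.33260, Darker = 0.16922
Ratio = (L_lighter + 0.05) / (L_darker + 0.05)
Ratio = (0.33260 + 0.05) / (0.16922 + 0.05) = 0.38260 / 0.21922 ≈ 1.7453
Ratio ≈ 1.75:1


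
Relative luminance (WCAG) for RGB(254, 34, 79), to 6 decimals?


Linearize each channel (sRGB transfer function): c = v/255; c_lin = c/12.92 if c ≤ 0.04045, else ((c+0.055)/1.055)^2.4
  R: 254/255 ≈ 0.996078 > 0.04045 → ((0.996078+0.055)/1.055)^2.4 ≈ 0.991102
  G: 34/255 ≈ 0.133333 > 0.04045 → ((0.133333+0.055)/1.055)^2.4 ≈ 0.015996
  B: 79/255 ≈ 0.309804 > 0.04045 → ((0.309804+0.055)/1.055)^2.4 ≈ 0.078187
R_lin = 0.991102, G_lin = 0.015996, B_lin = 0.078187
L = 0.2126×R + 0.7152×G + 0.0722×B
L = 0.2126×0.991102 + 0.7152×0.015996 + 0.0722×0.078187
L ≈ 0.227794


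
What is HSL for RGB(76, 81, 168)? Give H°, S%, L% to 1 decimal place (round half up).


Normalize: R'=76/255≈0.2980, G'=81/255≈0.3176, B'=168/255≈0.6588
Max=168/255, Min=76/255, Δ=Max-Min=92/255
L = (Max+Min)/2 = (168+76)/510 = 244/510 = 0.47843… → L = 47.8%
L ≤ 0.5 → S = Δ/(Max+Min) = 92/(168+76) = 92/244 = 0.37704… → S = 37.7%
(the 1/255 factors cancel in S and H, so raw channel differences can be used)
Max is B' → H = 60 × ((R-G)/Δ + 4) = 60 × ((76-81)/92 + 4)
  -5/92 + 4 = -0.0543… + 4 = 3.9456…
  H = 60 × 3.9456… = 236.739…° → H = 236.7°
= HSL(236.7°, 37.7%, 47.8%)


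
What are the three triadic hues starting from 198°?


Triadic: equally spaced at 120° intervals
H1 = 198°
H2 = (198 + 120) mod 360 = 318°
H3 = (198 + 240) mod 360 = 78°
Triadic = 198°, 318°, 78°


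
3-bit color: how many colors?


Colors = 2^bits = 2^3
= 8 colors


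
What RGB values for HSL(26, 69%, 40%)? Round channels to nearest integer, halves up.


H=26°, S=0.69, L=0.40
C = (1-|2L-1|)×S = (1-|-0.20|)×0.69 = 0.552
H' = H/60 = 26/60 ≈ 0.4333; X = C×(1-|H' mod 2 - 1|) = 0.2392
m = L - C/2 = 0.40 - 0.276 = 0.124
Sector ⌊H'⌋ = 0 → (R',G',B') = (0.552, 0.2392, 0.0)
RGB = ((R'+m)×255, (G'+m)×255, (B'+m)×255) = (172.38, 92.616, 31.62)
Round half up → RGB(172, 93, 32)


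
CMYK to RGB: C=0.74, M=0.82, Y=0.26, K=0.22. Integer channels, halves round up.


R = 255 × (1-C) × (1-K) = 255 × 0.26 × 0.78 = 51.714 → 52
G = 255 × (1-M) × (1-K) = 255 × 0.18 × 0.78 = 35.802 → 36
B = 255 × (1-Y) × (1-K) = 255 × 0.74 × 0.78 = 147.186 → 147
= RGB(52, 36, 147)


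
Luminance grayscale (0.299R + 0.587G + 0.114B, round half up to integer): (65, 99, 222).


Gray = 0.299×R + 0.587×G + 0.114×B
Gray = 0.299×65 + 0.587×99 + 0.114×222
Gray = 19.435 + 58.113 + 25.308
Gray = 102.856 → round half up → 103
Gray = 103


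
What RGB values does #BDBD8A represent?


BD → 189 (R)
BD → 189 (G)
8A → 138 (B)
= RGB(189, 189, 138)


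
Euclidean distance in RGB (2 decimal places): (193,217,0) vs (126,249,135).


d = √[(R₁-R₂)² + (G₁-G₂)² + (B₁-B₂)²]
d = √[(193-126)² + (217-249)² + (0-135)²]
d = √[4489 + 1024 + 18225]
d = √23738
d ≈ 154.07


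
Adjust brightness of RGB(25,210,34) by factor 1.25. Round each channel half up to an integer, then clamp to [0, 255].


Multiply each channel by 1.25, round half up, clamp to [0, 255]
R: 25×1.25 = 31.25 → round → 31
G: 210×1.25 = 262.5 → round → 263 → clamp → 255
B: 34×1.25 = 42.5 → round → 43
= RGB(31, 255, 43)


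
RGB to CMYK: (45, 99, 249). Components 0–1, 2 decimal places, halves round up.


R'=45/255≈0.1765, G'=99/255≈0.3882, B'=249/255≈0.9765
K = 1 - max(R',G',B') = 1 - 249/255 = 6/255 = 0.02352… → 0.02
(1-R'-K)/(1-K) simplifies to (max-R)/max with max = 249:
C = (249-45)/249 = 204/249 = 0.81927… → 0.82
M = (249-99)/249 = 150/249 = 0.60240… → 0.60
Y = (249-249)/249 = 0/249 = 0 → 0.00
= CMYK(0.82, 0.60, 0.00, 0.02)


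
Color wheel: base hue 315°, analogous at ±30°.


Base hue: 315°
Left analog: (315 - 30) mod 360 = 285°
Right analog: (315 + 30) mod 360 = 345°
Analogous hues = 285° and 345°


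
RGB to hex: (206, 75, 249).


R = 206 → CE (hex)
G = 75 → 4B (hex)
B = 249 → F9 (hex)
Hex = #CE4BF9


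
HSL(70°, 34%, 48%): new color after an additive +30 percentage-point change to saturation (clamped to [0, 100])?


Original S = 34%
Adjustment = +30 percentage points
New S = 34 + (30) = 64
Clamp to [0, 100] → 64
= HSL(70°, 64%, 48%)


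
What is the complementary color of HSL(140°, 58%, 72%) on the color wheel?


Complement = opposite side of color wheel = hue + 180°
H' = (140 + 180) mod 360 = 320°
S and L unchanged.
= HSL(320°, 58%, 72%)


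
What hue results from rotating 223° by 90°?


New hue = (H + rotation) mod 360
New hue = (223 + 90) mod 360
= 313 mod 360
= 313°


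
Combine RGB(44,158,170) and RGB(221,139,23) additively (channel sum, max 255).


Additive: each channel = min(255, C₁+C₂)
R: 44+221 = 265 → 255
G: 158+139 = 297 → 255
B: 170+23 = 193 → 193
= RGB(255, 255, 193)


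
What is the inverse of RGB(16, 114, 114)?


Invert: (255-R, 255-G, 255-B)
R: 255-16 = 239
G: 255-114 = 141
B: 255-114 = 141
= RGB(239, 141, 141)


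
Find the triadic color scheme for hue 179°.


Triadic: equally spaced at 120° intervals
H1 = 179°
H2 = (179 + 120) mod 360 = 299°
H3 = (179 + 240) mod 360 = 59°
Triadic = 179°, 299°, 59°


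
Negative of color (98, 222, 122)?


Invert: (255-R, 255-G, 255-B)
R: 255-98 = 157
G: 255-222 = 33
B: 255-122 = 133
= RGB(157, 33, 133)


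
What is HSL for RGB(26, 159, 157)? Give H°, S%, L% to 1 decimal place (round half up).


Normalize: R'=26/255≈0.1020, G'=159/255≈0.6235, B'=157/255≈0.6157
Max=159/255, Min=26/255, Δ=Max-Min=133/255
L = (Max+Min)/2 = (159+26)/510 = 185/510 = 0.36274… → L = 36.3%
L ≤ 0.5 → S = Δ/(Max+Min) = 133/(159+26) = 133/185 = 0.71891… → S = 71.9%
(the 1/255 factors cancel in S and H, so raw channel differences can be used)
Max is G' → H = 60 × ((B-R)/Δ + 2) = 60 × ((157-26)/133 + 2)
  131/133 + 2 = 0.9849… + 2 = 2.9849…
  H = 60 × 2.9849… = 179.097…° → H = 179.1°
= HSL(179.1°, 71.9%, 36.3%)


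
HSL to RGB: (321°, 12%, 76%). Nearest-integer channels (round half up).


H=321°, S=0.12, L=0.76
C = (1-|2L-1|)×S = (1-|0.52|)×0.12 = 0.0576
H' = H/60 = 321/60 ≈ 5.3500; X = C×(1-|H' mod 2 - 1|) = 0.03744
m = L - C/2 = 0.76 - 0.0288 = 0.7312
Sector ⌊H'⌋ = 5 → (R',G',B') = (0.0576, 0.0, 0.03744)
RGB = ((R'+m)×255, (G'+m)×255, (B'+m)×255) = (201.144, 186.456, 196.0032)
Round half up → RGB(201, 186, 196)


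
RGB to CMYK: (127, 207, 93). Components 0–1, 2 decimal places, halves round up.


R'=127/255≈0.4980, G'=207/255≈0.8118, B'=93/255≈0.3647
K = 1 - max(R',G',B') = 1 - 207/255 = 48/255 = 0.18823… → 0.19
(1-R'-K)/(1-K) simplifies to (max-R)/max with max = 207:
C = (207-127)/207 = 80/207 = 0.38647… → 0.39
M = (207-207)/207 = 0/207 = 0 → 0.00
Y = (207-93)/207 = 114/207 = 0.55072… → 0.55
= CMYK(0.39, 0.00, 0.55, 0.19)


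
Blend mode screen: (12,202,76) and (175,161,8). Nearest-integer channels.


Screen: C = 255 - (255-A)×(255-B)/255, rounded to nearest integer
R: 255 - (255-12)×(255-175)/255 = 255 - 19440/255 ≈ 255 - 76.235 = 178.765 → 179
G: 255 - (255-202)×(255-161)/255 = 255 - 4982/255 ≈ 255 - 19.537 = 235.463 → 235
B: 255 - (255-76)×(255-8)/255 = 255 - 44213/255 ≈ 255 - 173.384 = 81.616 → 82
= RGB(179, 235, 82)


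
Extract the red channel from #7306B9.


Color: #7306B9
R = 73 = 115
G = 06 = 6
B = B9 = 185
Red = 115


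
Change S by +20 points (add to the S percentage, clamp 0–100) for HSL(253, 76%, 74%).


Original S = 76%
Adjustment = +20 percentage points
New S = 76 + (20) = 96
Clamp to [0, 100] → 96
= HSL(253°, 96%, 74%)


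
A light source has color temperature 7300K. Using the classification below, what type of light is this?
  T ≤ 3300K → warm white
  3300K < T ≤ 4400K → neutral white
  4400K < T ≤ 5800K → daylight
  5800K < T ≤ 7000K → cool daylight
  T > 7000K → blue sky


Temperature: 7300K
7300K > 7000K → blue sky
Classification: blue sky


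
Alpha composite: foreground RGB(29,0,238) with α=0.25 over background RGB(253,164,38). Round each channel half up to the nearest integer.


C = α×F + (1-α)×B, with 1-α = 0.75
R: 0.25×29 + 0.75×253 = 7.25 + 189.75 = 197.00 → 197
G: 0.25×0 + 0.75×164 = 0.00 + 123.00 = 123.00 → 123
B: 0.25×238 + 0.75×38 = 59.50 + 28.50 = 88.00 → 88
= RGB(197, 123, 88)


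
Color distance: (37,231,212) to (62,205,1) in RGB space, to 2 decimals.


d = √[(R₁-R₂)² + (G₁-G₂)² + (B₁-B₂)²]
d = √[(37-62)² + (231-205)² + (212-1)²]
d = √[625 + 676 + 44521]
d = √45822
d ≈ 214.06


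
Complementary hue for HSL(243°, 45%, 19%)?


Complement = opposite side of color wheel = hue + 180°
H' = (243 + 180) mod 360 = 63°
S and L unchanged.
= HSL(63°, 45%, 19%)


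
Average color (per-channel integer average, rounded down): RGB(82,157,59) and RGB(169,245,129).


Midpoint: each channel = ⌊(C₁+C₂)/2⌋
R: ⌊(82+169)/2⌋ = 125
G: ⌊(157+245)/2⌋ = 201
B: ⌊(59+129)/2⌋ = 94
= RGB(125, 201, 94)


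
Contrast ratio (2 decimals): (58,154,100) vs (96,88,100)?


Linearize each sRGB channel c=v/255: c/12.92 if c ≤ 0.04045 else ((c+0.055)/1.055)^2.4
L = 0.2126×R_lin + 0.7152×G_lin + 0.0722×B_lin
Color 1 (58,154,100):
  R=58: 58/255≈0.2275 > 0.04045 → ((0.2275+0.055)/1.055)^2.4 ≈ 0.04231
  G=154: 154/255≈0.6039 > 0.04045 → ((0.6039+0.055)/1.055)^2.4 ≈ 0.32314
  B=100: 100/255≈0.3922 > 0.04045 → ((0.3922+0.055)/1.055)^2.4 ≈ 0.12744
  L1 = 0.2126×0.04231 + 0.7152×0.32314 + 0.0722×0.12744 ≈ 0.24931
Color 2 (96,88,100):
  R=96: 96/255≈0.3765 > 0.04045 → ((0.3765+0.055)/1.055)^2.4 ≈ 0.11697
  G=88: 88/255≈0.3451 > 0.04045 → ((0.3451+0.055)/1.055)^2.4 ≈ 0.09759
  B=100: 100/255≈0.3922 > 0.04045 → ((0.3922+0.055)/1.055)^2.4 ≈ 0.12744
  L2 = 0.2126×0.11697 + 0.7152×0.09759 + 0.0722×0.12744 ≈ 0.10386
Lighter = 0.24931, Darker = 0.10386
Ratio = (L_lighter + 0.05) / (L_darker + 0.05)
Ratio = (0.24931 + 0.05) / (0.10386 + 0.05) = 0.29931 / 0.15386 ≈ 1.9453
Ratio ≈ 1.95:1


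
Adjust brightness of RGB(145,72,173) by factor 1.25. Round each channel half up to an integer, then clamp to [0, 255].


Multiply each channel by 1.25, round half up, clamp to [0, 255]
R: 145×1.25 = 181.25 → round → 181
G: 72×1.25 = 90
B: 173×1.25 = 216.25 → round → 216
= RGB(181, 90, 216)


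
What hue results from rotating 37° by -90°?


New hue = (H + rotation) mod 360
New hue = (37 -90) mod 360
= -53 mod 360
= 307°


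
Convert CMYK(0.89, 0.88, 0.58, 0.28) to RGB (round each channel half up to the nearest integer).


R = 255 × (1-C) × (1-K) = 255 × 0.11 × 0.72 = 20.196 → 20
G = 255 × (1-M) × (1-K) = 255 × 0.12 × 0.72 = 22.032 → 22
B = 255 × (1-Y) × (1-K) = 255 × 0.42 × 0.72 = 77.112 → 77
= RGB(20, 22, 77)


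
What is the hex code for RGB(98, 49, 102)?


R = 98 → 62 (hex)
G = 49 → 31 (hex)
B = 102 → 66 (hex)
Hex = #623166


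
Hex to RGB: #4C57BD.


4C → 76 (R)
57 → 87 (G)
BD → 189 (B)
= RGB(76, 87, 189)


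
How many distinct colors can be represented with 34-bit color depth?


Colors = 2^bits = 2^34
= 17,179,869,184 colors


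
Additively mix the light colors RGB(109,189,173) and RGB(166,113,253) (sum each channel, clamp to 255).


Additive: each channel = min(255, C₁+C₂)
R: 109+166 = 275 → 255
G: 189+113 = 302 → 255
B: 173+253 = 426 → 255
= RGB(255, 255, 255)


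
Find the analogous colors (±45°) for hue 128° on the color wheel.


Base hue: 128°
Left analog: (128 - 45) mod 360 = 83°
Right analog: (128 + 45) mod 360 = 173°
Analogous hues = 83° and 173°


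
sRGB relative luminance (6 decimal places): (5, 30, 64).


Linearize each channel (sRGB transfer function): c = v/255; c_lin = c/12.92 if c ≤ 0.04045, else ((c+0.055)/1.055)^2.4
  R: 5/255 ≈ 0.019608 ≤ 0.04045 → 0.019608/12.92 ≈ 0.001518
  G: 30/255 ≈ 0.117647 > 0.04045 → ((0.117647+0.055)/1.055)^2.4 ≈ 0.012983
  B: 64/255 ≈ 0.250980 > 0.04045 → ((0.250980+0.055)/1.055)^2.4 ≈ 0.051269
R_lin = 0.001518, G_lin = 0.012983, B_lin = 0.051269
L = 0.2126×R + 0.7152×G + 0.0722×B
L = 0.2126×0.001518 + 0.7152×0.012983 + 0.0722×0.051269
L ≈ 0.013310


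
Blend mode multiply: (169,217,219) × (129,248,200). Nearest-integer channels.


Multiply: C = A×B/255, rounded to nearest integer
R: 169×129/255 = 21801/255 ≈ 85.494 → 85
G: 217×248/255 = 53816/255 ≈ 211.043 → 211
B: 219×200/255 = 43800/255 ≈ 171.765 → 172
= RGB(85, 211, 172)


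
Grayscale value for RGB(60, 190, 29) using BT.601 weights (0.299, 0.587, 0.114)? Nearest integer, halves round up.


Gray = 0.299×R + 0.587×G + 0.114×B
Gray = 0.299×60 + 0.587×190 + 0.114×29
Gray = 17.940 + 111.530 + 3.306
Gray = 132.776 → round half up → 133
Gray = 133


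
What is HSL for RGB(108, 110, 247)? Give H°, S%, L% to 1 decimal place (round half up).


Normalize: R'=108/255≈0.4235, G'=110/255≈0.4314, B'=247/255≈0.9686
Max=247/255, Min=108/255, Δ=Max-Min=139/255
L = (Max+Min)/2 = (247+108)/510 = 355/510 = 0.69607… → L = 69.6%
L > 0.5 → S = Δ/(2-Max-Min) = 139/(510-247-108) = 139/155 = 0.89677… → S = 89.7%
(the 1/255 factors cancel in S and H, so raw channel differences can be used)
Max is B' → H = 60 × ((R-G)/Δ + 4) = 60 × ((108-110)/139 + 4)
  -2/139 + 4 = -0.0143… + 4 = 3.9856…
  H = 60 × 3.9856… = 239.136…° → H = 239.1°
= HSL(239.1°, 89.7%, 69.6%)


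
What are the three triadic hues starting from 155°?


Triadic: equally spaced at 120° intervals
H1 = 155°
H2 = (155 + 120) mod 360 = 275°
H3 = (155 + 240) mod 360 = 35°
Triadic = 155°, 275°, 35°


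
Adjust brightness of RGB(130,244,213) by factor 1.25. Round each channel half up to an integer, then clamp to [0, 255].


Multiply each channel by 1.25, round half up, clamp to [0, 255]
R: 130×1.25 = 162.5 → round → 163
G: 244×1.25 = 305 → clamp → 255
B: 213×1.25 = 266.25 → round → 266 → clamp → 255
= RGB(163, 255, 255)


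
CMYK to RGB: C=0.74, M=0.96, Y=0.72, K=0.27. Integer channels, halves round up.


R = 255 × (1-C) × (1-K) = 255 × 0.26 × 0.73 = 48.399 → 48
G = 255 × (1-M) × (1-K) = 255 × 0.04 × 0.73 = 7.446 → 7
B = 255 × (1-Y) × (1-K) = 255 × 0.28 × 0.73 = 52.122 → 52
= RGB(48, 7, 52)


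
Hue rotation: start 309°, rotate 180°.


New hue = (H + rotation) mod 360
New hue = (309 + 180) mod 360
= 489 mod 360
= 129°


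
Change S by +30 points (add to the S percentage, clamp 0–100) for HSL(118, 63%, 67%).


Original S = 63%
Adjustment = +30 percentage points
New S = 63 + (30) = 93
Clamp to [0, 100] → 93
= HSL(118°, 93%, 67%)


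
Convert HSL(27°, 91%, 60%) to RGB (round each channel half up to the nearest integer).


H=27°, S=0.91, L=0.60
C = (1-|2L-1|)×S = (1-|0.20|)×0.91 = 0.728
H' = H/60 = 27/60 ≈ 0.4500; X = C×(1-|H' mod 2 - 1|) = 0.3276
m = L - C/2 = 0.60 - 0.364 = 0.236
Sector ⌊H'⌋ = 0 → (R',G',B') = (0.728, 0.3276, 0.0)
RGB = ((R'+m)×255, (G'+m)×255, (B'+m)×255) = (245.82, 143.718, 60.18)
Round half up → RGB(246, 144, 60)


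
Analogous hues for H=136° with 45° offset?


Base hue: 136°
Left analog: (136 - 45) mod 360 = 91°
Right analog: (136 + 45) mod 360 = 181°
Analogous hues = 91° and 181°


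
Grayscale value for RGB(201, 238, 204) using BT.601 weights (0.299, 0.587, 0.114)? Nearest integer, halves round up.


Gray = 0.299×R + 0.587×G + 0.114×B
Gray = 0.299×201 + 0.587×238 + 0.114×204
Gray = 60.099 + 139.706 + 23.256
Gray = 223.061 → round half up → 223
Gray = 223


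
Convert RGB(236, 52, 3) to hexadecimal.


R = 236 → EC (hex)
G = 52 → 34 (hex)
B = 3 → 03 (hex)
Hex = #EC3403


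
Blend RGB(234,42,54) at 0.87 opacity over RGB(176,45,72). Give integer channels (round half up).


C = α×F + (1-α)×B, with 1-α = 0.13
R: 0.87×234 + 0.13×176 = 203.58 + 22.88 = 226.46 → 226
G: 0.87×42 + 0.13×45 = 36.54 + 5.85 = 42.39 → 42
B: 0.87×54 + 0.13×72 = 46.98 + 9.36 = 56.34 → 56
= RGB(226, 42, 56)


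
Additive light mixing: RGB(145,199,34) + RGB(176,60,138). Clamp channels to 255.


Additive: each channel = min(255, C₁+C₂)
R: 145+176 = 321 → 255
G: 199+60 = 259 → 255
B: 34+138 = 172 → 172
= RGB(255, 255, 172)


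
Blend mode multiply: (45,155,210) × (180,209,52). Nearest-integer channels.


Multiply: C = A×B/255, rounded to nearest integer
R: 45×180/255 = 8100/255 ≈ 31.765 → 32
G: 155×209/255 = 32395/255 ≈ 127.039 → 127
B: 210×52/255 = 10920/255 ≈ 42.824 → 43
= RGB(32, 127, 43)


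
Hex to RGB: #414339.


41 → 65 (R)
43 → 67 (G)
39 → 57 (B)
= RGB(65, 67, 57)


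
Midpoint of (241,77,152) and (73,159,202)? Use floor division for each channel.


Midpoint: each channel = ⌊(C₁+C₂)/2⌋
R: ⌊(241+73)/2⌋ = 157
G: ⌊(77+159)/2⌋ = 118
B: ⌊(152+202)/2⌋ = 177
= RGB(157, 118, 177)


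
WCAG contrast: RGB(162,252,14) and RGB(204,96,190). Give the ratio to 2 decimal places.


Linearize each sRGB channel c=v/255: c/12.92 if c ≤ 0.04045 else ((c+0.055)/1.055)^2.4
L = 0.2126×R_lin + 0.7152×G_lin + 0.0722×B_lin
Color 1 (162,252,14):
  R=162: 162/255≈0.6353 > 0.04045 → ((0.6353+0.055)/1.055)^2.4 ≈ 0.36131
  G=252: 252/255≈0.9882 > 0.04045 → ((0.9882+0.055)/1.055)^2.4 ≈ 0.97345
  B=14: 14/255≈0.0549 > 0.04045 → ((0.0549+0.055)/1.055)^2.4 ≈ 0.00439
  L1 = 0.2126×0.36131 + 0.7152×0.97345 + 0.0722×0.00439 ≈ 0.77334
Color 2 (204,96,190):
  R=204: 204/255≈0.8000 > 0.04045 → ((0.8000+0.055)/1.055)^2.4 ≈ 0.60383
  G=96: 96/255≈0.3765 > 0.04045 → ((0.3765+0.055)/1.055)^2.4 ≈ 0.11697
  B=190: 190/255≈0.7451 > 0.04045 → ((0.7451+0.055)/1.055)^2.4 ≈ 0.51492
  L2 = 0.2126×0.60383 + 0.7152×0.11697 + 0.0722×0.51492 ≈ 0.24921
Lighter = 0.77334, Darker = 0.24921
Ratio = (L_lighter + 0.05) / (L_darker + 0.05)
Ratio = (0.77334 + 0.05) / (0.24921 + 0.05) = 0.82334 / 0.29921 ≈ 2.7517
Ratio ≈ 2.75:1


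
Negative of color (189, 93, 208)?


Invert: (255-R, 255-G, 255-B)
R: 255-189 = 66
G: 255-93 = 162
B: 255-208 = 47
= RGB(66, 162, 47)


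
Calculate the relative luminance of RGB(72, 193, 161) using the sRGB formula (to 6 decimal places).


Linearize each channel (sRGB transfer function): c = v/255; c_lin = c/12.92 if c ≤ 0.04045, else ((c+0.055)/1.055)^2.4
  R: 72/255 ≈ 0.282353 > 0.04045 → ((0.282353+0.055)/1.055)^2.4 ≈ 0.064803
  G: 193/255 ≈ 0.756863 > 0.04045 → ((0.756863+0.055)/1.055)^2.4 ≈ 0.533276
  B: 161/255 ≈ 0.631373 > 0.04045 → ((0.631373+0.055)/1.055)^2.4 ≈ 0.356400
R_lin = 0.064803, G_lin = 0.533276, B_lin = 0.356400
L = 0.2126×R + 0.7152×G + 0.0722×B
L = 0.2126×0.064803 + 0.7152×0.533276 + 0.0722×0.356400
L ≈ 0.420909


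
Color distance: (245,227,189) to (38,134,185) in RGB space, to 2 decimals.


d = √[(R₁-R₂)² + (G₁-G₂)² + (B₁-B₂)²]
d = √[(245-38)² + (227-134)² + (189-185)²]
d = √[42849 + 8649 + 16]
d = √51514
d ≈ 226.97


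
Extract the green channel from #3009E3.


Color: #3009E3
R = 30 = 48
G = 09 = 9
B = E3 = 227
Green = 9


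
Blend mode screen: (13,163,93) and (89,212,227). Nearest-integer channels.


Screen: C = 255 - (255-A)×(255-B)/255, rounded to nearest integer
R: 255 - (255-13)×(255-89)/255 = 255 - 40172/255 ≈ 255 - 157.537 = 97.463 → 97
G: 255 - (255-163)×(255-212)/255 = 255 - 3956/255 ≈ 255 - 15.514 = 239.486 → 239
B: 255 - (255-93)×(255-227)/255 = 255 - 4536/255 ≈ 255 - 17.788 = 237.212 → 237
= RGB(97, 239, 237)


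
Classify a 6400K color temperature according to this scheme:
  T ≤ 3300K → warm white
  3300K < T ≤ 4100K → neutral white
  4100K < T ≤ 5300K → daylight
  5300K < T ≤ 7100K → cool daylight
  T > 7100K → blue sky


Temperature: 6400K
5300K < 6400K ≤ 7100K → cool daylight
Classification: cool daylight


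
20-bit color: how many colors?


Colors = 2^bits = 2^20
= 1,048,576 colors


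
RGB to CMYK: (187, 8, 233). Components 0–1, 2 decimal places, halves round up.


R'=187/255≈0.7333, G'=8/255≈0.0314, B'=233/255≈0.9137
K = 1 - max(R',G',B') = 1 - 233/255 = 22/255 = 0.08627… → 0.09
(1-R'-K)/(1-K) simplifies to (max-R)/max with max = 233:
C = (233-187)/233 = 46/233 = 0.19742… → 0.20
M = (233-8)/233 = 225/233 = 0.96566… → 0.97
Y = (233-233)/233 = 0/233 = 0 → 0.00
= CMYK(0.20, 0.97, 0.00, 0.09)


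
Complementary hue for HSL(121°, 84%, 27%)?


Complement = opposite side of color wheel = hue + 180°
H' = (121 + 180) mod 360 = 301°
S and L unchanged.
= HSL(301°, 84%, 27%)


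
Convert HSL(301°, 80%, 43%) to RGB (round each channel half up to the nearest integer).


H=301°, S=0.80, L=0.43
C = (1-|2L-1|)×S = (1-|-0.14|)×0.80 = 0.688
H' = H/60 = 301/60 ≈ 5.0167; X = C×(1-|H' mod 2 - 1|) ≈ 0.6765
m = L - C/2 = 0.43 - 0.344 = 0.086
Sector ⌊H'⌋ = 5 → (R',G',B') = (0.688, 0.0, ≈0.6765)
RGB = ((R'+m)×255, (G'+m)×255, (B'+m)×255) = (197.37, 21.93, 194.446)
Round half up → RGB(197, 22, 194)


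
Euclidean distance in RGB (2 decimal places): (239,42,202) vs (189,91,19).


d = √[(R₁-R₂)² + (G₁-G₂)² + (B₁-B₂)²]
d = √[(239-189)² + (42-91)² + (202-19)²]
d = √[2500 + 2401 + 33489]
d = √38390
d ≈ 195.93


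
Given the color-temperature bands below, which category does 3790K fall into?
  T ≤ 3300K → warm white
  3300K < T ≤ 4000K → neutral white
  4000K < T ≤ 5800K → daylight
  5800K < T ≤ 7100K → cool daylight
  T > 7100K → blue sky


Temperature: 3790K
3300K < 3790K ≤ 4000K → neutral white
Classification: neutral white


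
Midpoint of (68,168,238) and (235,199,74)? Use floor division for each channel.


Midpoint: each channel = ⌊(C₁+C₂)/2⌋
R: ⌊(68+235)/2⌋ = 151
G: ⌊(168+199)/2⌋ = 183
B: ⌊(238+74)/2⌋ = 156
= RGB(151, 183, 156)


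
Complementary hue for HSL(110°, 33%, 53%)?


Complement = opposite side of color wheel = hue + 180°
H' = (110 + 180) mod 360 = 290°
S and L unchanged.
= HSL(290°, 33%, 53%)


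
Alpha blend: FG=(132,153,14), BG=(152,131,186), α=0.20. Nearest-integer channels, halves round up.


C = α×F + (1-α)×B, with 1-α = 0.80
R: 0.20×132 + 0.80×152 = 26.40 + 121.60 = 148.00 → 148
G: 0.20×153 + 0.80×131 = 30.60 + 104.80 = 135.40 → 135
B: 0.20×14 + 0.80×186 = 2.80 + 148.80 = 151.60 → 152
= RGB(148, 135, 152)
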